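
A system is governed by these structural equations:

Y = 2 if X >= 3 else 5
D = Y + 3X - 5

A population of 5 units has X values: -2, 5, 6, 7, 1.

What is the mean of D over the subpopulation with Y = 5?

E[D|Y=5] averages over only the 2 units with Y=5 (X = -2, 1): D = -6, 3, mean -1.5.

-1.5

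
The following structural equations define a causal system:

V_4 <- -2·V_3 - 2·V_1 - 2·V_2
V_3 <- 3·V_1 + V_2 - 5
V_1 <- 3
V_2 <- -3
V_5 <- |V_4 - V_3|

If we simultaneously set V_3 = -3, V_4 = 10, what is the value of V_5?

13

Setting V_3 = -3, V_4 = 10 by intervention discards those variables' equations.
V_5 = |V_4 - V_3|  [with V_4=10, V_3=-3]  = 13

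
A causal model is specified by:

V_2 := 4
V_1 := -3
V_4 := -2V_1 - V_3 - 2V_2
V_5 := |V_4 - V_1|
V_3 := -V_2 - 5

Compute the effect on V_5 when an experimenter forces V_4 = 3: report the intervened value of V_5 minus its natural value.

Intervening sets V_4 = 3 and removes its equation (V_4 := -2V_1 - V_3 - 2V_2).
V_5 = |V_4 - V_1|  [with V_4=3, V_1=-3]  = 6
Without intervention: V_3 = -V_2 - 5  [with V_2=4]  = -9; V_4 = -2V_1 - V_3 - 2V_2  [with V_1=-3, V_3=-9, V_2=4]  = 7; V_5 = |V_4 - V_1|  [with V_4=7, V_1=-3]  = 10.
Change = 6 − 10 = -4.

-4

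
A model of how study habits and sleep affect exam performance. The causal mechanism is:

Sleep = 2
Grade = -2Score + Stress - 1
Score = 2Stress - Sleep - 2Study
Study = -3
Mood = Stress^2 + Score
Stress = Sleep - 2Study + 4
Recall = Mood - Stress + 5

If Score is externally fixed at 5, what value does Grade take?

1

The intervention breaks the incoming arrows to Score: Score = 2Stress - Sleep - 2Study no longer applies, and Score = 5.
Stress = Sleep - 2Study + 4  [with Sleep=2, Study=-3]  = 12
Grade = -2Score + Stress - 1  [with Score=5, Stress=12]  = 1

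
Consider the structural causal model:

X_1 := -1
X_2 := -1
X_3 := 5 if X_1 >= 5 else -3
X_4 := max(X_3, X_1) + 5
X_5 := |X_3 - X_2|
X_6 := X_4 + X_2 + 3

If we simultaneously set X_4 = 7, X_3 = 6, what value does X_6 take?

The joint intervention fixes X_4 = 7, X_3 = 6, removing each variable's own equation.
X_6 = X_4 + X_2 + 3  [with X_4=7, X_2=-1]  = 9

9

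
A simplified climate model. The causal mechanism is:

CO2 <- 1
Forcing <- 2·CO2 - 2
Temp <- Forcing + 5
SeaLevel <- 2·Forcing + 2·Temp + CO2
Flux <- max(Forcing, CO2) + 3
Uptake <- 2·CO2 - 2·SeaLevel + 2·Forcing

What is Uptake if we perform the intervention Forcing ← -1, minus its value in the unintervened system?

6

Under do(Forcing=-1), the mechanism Forcing <- 2·CO2 - 2 is discarded; Forcing is fixed at -1.
Temp = Forcing + 5  [with Forcing=-1]  = 4
SeaLevel = 2·Forcing + 2·Temp + CO2  [with Forcing=-1, Temp=4, CO2=1]  = 7
Uptake = 2·CO2 - 2·SeaLevel + 2·Forcing  [with CO2=1, SeaLevel=7, Forcing=-1]  = -14
Without intervention: Forcing = 2·CO2 - 2  [with CO2=1]  = 0; Temp = Forcing + 5  [with Forcing=0]  = 5; SeaLevel = 2·Forcing + 2·Temp + CO2  [with Forcing=0, Temp=5, CO2=1]  = 11; Uptake = 2·CO2 - 2·SeaLevel + 2·Forcing  [with CO2=1, SeaLevel=11, Forcing=0]  = -20.
Change = -14 − (-20) = 6.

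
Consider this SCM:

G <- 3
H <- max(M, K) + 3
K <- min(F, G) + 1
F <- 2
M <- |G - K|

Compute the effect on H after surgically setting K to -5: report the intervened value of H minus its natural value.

do(K=-5) replaces the equation K <- min(F, G) + 1 with the constant K = -5.
M = |G - K|  [with G=3, K=-5]  = 8
H = max(M, K) + 3  [with M=8, K=-5]  = 11
Without intervention: K = min(F, G) + 1  [with F=2, G=3]  = 3; M = |G - K|  [with G=3, K=3]  = 0; H = max(M, K) + 3  [with M=0, K=3]  = 6.
Change = 11 − 6 = 5.

5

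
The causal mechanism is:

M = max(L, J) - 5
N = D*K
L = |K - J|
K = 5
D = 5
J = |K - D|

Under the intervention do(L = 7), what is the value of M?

2

The intervention breaks the incoming arrows to L: L = |K - J| no longer applies, and L = 7.
J = |K - D|  [with K=5, D=5]  = 0
M = max(L, J) - 5  [with L=7, J=0]  = 2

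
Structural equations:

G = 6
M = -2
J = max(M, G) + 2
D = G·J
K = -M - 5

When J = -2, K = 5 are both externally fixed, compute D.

-12

The joint intervention fixes J = -2, K = 5, removing each variable's own equation.
D = G·J  [with G=6, J=-2]  = -12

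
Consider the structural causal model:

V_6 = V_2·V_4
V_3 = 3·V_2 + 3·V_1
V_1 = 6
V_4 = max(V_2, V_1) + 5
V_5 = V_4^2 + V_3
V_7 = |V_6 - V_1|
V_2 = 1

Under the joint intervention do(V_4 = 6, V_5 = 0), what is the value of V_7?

Under do(V_4 = 6, V_5 = 0), each intervened variable's structural equation is replaced by its fixed value.
V_6 = V_2·V_4  [with V_2=1, V_4=6]  = 6
V_7 = |V_6 - V_1|  [with V_6=6, V_1=6]  = 0

0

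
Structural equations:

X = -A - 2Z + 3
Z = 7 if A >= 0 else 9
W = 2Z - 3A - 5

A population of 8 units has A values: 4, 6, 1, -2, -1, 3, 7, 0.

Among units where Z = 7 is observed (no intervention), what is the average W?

-1.5

Observing Z=7 restricts to units where Z's equation naturally yields 7: A ∈ {4, 6, 1, 3, 7, 0}. In that subpopulation W = -3, -9, 6, 0, -12, 9, mean -1.5.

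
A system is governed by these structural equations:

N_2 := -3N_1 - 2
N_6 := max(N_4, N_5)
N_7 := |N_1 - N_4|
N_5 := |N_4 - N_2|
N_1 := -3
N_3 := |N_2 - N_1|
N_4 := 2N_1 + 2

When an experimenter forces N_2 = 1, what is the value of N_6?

5

Under do(N_2=1), the mechanism N_2 := -3N_1 - 2 is discarded; N_2 is fixed at 1.
N_4 = 2N_1 + 2  [with N_1=-3]  = -4
N_5 = |N_4 - N_2|  [with N_4=-4, N_2=1]  = 5
N_6 = max(N_4, N_5)  [with N_4=-4, N_5=5]  = 5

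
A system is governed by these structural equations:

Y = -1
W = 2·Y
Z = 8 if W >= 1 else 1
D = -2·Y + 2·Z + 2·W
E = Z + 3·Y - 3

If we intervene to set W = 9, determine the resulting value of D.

36

Under do(W=9), the mechanism W = 2·Y is discarded; W is fixed at 9.
Z = 8 if W >= 1 else 1  [with W=9]  = 8
D = -2·Y + 2·Z + 2·W  [with Y=-1, Z=8, W=9]  = 36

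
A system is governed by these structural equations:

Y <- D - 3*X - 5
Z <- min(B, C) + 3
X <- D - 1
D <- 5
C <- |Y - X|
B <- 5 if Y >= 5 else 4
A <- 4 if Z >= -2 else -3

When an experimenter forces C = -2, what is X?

The intervention breaks the incoming arrows to C: C <- |Y - X| no longer applies, and C = -2.
Since X is not a descendant of the intervened variable, it is unaffected.
X = D - 1  [with D=5]  = 4

4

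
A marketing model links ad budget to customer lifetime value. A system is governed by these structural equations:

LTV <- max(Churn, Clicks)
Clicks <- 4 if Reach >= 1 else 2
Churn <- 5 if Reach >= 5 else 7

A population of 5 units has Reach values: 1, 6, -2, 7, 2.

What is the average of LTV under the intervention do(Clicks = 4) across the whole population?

6.2

Under do(Clicks=4), Clicks's equation is replaced by Clicks=4 for every unit. Per-unit LTV: 7, 5, 7, 5, 7. Mean = 6.2.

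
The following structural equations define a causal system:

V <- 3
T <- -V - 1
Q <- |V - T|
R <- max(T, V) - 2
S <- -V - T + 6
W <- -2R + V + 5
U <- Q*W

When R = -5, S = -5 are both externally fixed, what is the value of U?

Under do(R = -5, S = -5), each intervened variable's structural equation is replaced by its fixed value.
T = -V - 1  [with V=3]  = -4
Q = |V - T|  [with V=3, T=-4]  = 7
W = -2R + V + 5  [with R=-5, V=3]  = 18
U = Q*W  [with Q=7, W=18]  = 126

126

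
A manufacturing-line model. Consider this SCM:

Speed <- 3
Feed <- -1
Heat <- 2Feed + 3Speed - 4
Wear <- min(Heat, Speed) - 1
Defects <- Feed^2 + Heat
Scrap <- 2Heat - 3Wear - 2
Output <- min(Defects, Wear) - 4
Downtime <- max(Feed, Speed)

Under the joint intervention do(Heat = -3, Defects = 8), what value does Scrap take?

4

Setting Heat = -3, Defects = 8 by intervention discards those variables' equations.
Wear = min(Heat, Speed) - 1  [with Heat=-3, Speed=3]  = -4
Scrap = 2Heat - 3Wear - 2  [with Heat=-3, Wear=-4]  = 4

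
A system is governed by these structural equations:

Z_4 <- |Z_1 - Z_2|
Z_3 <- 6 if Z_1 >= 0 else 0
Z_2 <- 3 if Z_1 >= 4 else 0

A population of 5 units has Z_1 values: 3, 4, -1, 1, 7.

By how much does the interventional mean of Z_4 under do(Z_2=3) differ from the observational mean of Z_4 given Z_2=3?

-0.3

Every unit gets Z_2=3 under the intervention. Z_4 values become 0, 1, 4, 2, 4; E[Z_4|do(Z_2=3)] = 2.2.
Conditioning on Z_2=3 selects the 2 unit(s) with Z_1 ∈ {4, 7}. Their Z_4 values: 1, 4. Mean = 2.5.
Difference = 2.2 − 2.5 = -0.3.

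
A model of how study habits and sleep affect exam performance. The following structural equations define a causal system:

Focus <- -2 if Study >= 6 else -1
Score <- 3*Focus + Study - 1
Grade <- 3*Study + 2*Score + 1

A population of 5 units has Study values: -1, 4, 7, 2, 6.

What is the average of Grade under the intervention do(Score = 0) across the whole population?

do(Score=0) breaks Score's dependence on Study. With Score=0 fixed, Grade across the units is -2, 13, 22, 7, 19, mean 11.8.

11.8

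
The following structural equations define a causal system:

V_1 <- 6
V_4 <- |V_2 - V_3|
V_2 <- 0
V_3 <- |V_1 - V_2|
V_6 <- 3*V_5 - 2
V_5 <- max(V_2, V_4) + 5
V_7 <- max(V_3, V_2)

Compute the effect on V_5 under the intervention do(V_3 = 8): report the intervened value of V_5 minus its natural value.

do(V_3=8) replaces the equation V_3 <- |V_1 - V_2| with the constant V_3 = 8.
V_4 = |V_2 - V_3|  [with V_2=0, V_3=8]  = 8
V_5 = max(V_2, V_4) + 5  [with V_2=0, V_4=8]  = 13
Without intervention: V_3 = |V_1 - V_2|  [with V_1=6, V_2=0]  = 6; V_4 = |V_2 - V_3|  [with V_2=0, V_3=6]  = 6; V_5 = max(V_2, V_4) + 5  [with V_2=0, V_4=6]  = 11.
Change = 13 − 11 = 2.

2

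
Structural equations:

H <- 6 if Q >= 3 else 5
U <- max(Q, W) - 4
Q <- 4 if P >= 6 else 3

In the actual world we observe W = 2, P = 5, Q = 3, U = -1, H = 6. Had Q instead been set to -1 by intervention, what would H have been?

5

do(Q=-1) replaces the equation Q <- 4 if P >= 6 else 3 with the constant Q = -1.
H = 6 if Q >= 3 else 5  [with Q=-1]  = 5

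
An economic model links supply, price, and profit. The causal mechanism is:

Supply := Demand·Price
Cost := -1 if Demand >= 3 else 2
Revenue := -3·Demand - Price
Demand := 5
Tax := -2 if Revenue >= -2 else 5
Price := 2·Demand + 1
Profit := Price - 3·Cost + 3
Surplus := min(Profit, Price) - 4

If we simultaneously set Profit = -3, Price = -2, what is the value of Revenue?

The joint intervention fixes Profit = -3, Price = -2, removing each variable's own equation.
Revenue = -3·Demand - Price  [with Demand=5, Price=-2]  = -13

-13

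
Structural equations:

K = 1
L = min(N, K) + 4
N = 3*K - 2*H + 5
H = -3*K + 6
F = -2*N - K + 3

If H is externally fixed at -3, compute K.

Under do(H=-3), the mechanism H = -3*K + 6 is discarded; H is fixed at -3.
K is not downstream of the intervention, so its value is determined by the original equations.

1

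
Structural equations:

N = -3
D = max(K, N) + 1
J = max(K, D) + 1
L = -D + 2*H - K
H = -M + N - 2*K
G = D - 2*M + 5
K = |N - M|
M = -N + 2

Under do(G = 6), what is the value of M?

5

Under do(G=6), the mechanism G = D - 2*M + 5 is discarded; G is fixed at 6.
M is not downstream of the intervention, so its value is determined by the original equations.
M = -N + 2  [with N=-3]  = 5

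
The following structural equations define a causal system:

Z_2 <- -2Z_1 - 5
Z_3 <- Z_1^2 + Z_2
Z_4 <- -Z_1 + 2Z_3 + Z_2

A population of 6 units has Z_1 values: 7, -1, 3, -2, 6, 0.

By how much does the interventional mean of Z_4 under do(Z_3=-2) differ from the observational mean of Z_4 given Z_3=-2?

Every unit gets Z_3=-2 under the intervention. Z_4 values become -30, -6, -18, -3, -27, -9; E[Z_4|do(Z_3=-2)] = -15.5.
Observing Z_3=-2 restricts to units where Z_3's equation naturally yields -2: Z_1 ∈ {-1, 3}. In that subpopulation Z_4 = -6, -18, mean -12.
Difference = -15.5 − (-12) = -3.5.

-3.5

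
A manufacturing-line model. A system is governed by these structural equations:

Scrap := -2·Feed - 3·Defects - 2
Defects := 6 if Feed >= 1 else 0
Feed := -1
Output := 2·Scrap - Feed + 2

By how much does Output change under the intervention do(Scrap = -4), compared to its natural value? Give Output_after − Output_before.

-8

The intervention breaks the incoming arrows to Scrap: Scrap := -2·Feed - 3·Defects - 2 no longer applies, and Scrap = -4.
Output = 2·Scrap - Feed + 2  [with Scrap=-4, Feed=-1]  = -5
Without intervention: Defects = 6 if Feed >= 1 else 0  [with Feed=-1]  = 0; Scrap = -2·Feed - 3·Defects - 2  [with Feed=-1, Defects=0]  = 0; Output = 2·Scrap - Feed + 2  [with Scrap=0, Feed=-1]  = 3.
Change = -5 − 3 = -8.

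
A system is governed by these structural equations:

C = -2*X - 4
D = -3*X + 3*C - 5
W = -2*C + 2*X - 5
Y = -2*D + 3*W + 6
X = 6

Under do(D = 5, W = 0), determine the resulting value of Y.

The joint intervention fixes D = 5, W = 0, removing each variable's own equation.
Y = -2*D + 3*W + 6  [with D=5, W=0]  = -4

-4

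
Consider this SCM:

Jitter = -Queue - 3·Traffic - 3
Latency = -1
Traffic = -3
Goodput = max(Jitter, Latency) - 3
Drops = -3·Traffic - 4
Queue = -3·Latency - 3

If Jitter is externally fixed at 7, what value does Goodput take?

4

The intervention breaks the incoming arrows to Jitter: Jitter = -Queue - 3·Traffic - 3 no longer applies, and Jitter = 7.
Goodput = max(Jitter, Latency) - 3  [with Jitter=7, Latency=-1]  = 4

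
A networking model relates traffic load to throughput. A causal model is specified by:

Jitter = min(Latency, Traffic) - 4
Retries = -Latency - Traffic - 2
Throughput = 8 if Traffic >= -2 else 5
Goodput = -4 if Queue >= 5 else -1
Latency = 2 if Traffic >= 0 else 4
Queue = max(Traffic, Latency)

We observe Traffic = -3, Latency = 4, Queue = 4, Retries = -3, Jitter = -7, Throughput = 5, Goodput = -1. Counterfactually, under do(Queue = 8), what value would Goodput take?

The intervention breaks the incoming arrows to Queue: Queue = max(Traffic, Latency) no longer applies, and Queue = 8.
Goodput = -4 if Queue >= 5 else -1  [with Queue=8]  = -4

-4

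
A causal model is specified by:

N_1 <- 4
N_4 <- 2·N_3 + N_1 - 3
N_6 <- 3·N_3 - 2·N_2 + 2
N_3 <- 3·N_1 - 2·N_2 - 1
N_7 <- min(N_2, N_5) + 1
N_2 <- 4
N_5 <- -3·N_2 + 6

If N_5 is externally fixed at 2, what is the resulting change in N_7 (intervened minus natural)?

Under do(N_5=2), the mechanism N_5 <- -3·N_2 + 6 is discarded; N_5 is fixed at 2.
N_7 = min(N_2, N_5) + 1  [with N_2=4, N_5=2]  = 3
Without intervention: N_5 = -3·N_2 + 6  [with N_2=4]  = -6; N_7 = min(N_2, N_5) + 1  [with N_2=4, N_5=-6]  = -5.
Change = 3 − (-5) = 8.

8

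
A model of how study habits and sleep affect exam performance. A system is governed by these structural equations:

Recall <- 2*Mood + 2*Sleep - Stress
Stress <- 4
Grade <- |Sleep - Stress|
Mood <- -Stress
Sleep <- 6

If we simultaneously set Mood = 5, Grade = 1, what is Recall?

The joint intervention fixes Mood = 5, Grade = 1, removing each variable's own equation.
Recall = 2*Mood + 2*Sleep - Stress  [with Mood=5, Sleep=6, Stress=4]  = 18

18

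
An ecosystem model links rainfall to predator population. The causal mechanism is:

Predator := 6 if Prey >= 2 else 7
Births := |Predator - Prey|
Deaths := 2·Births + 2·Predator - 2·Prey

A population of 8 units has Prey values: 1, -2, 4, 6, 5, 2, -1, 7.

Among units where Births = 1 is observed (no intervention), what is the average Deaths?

2

Observing Births=1 restricts to units where Births's equation naturally yields 1: Prey ∈ {5, 7}. In that subpopulation Deaths = 4, 0, mean 2.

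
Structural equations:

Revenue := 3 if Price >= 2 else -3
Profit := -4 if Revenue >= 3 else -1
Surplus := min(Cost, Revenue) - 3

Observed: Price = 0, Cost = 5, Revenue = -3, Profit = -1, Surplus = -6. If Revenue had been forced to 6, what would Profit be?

The intervention breaks the incoming arrows to Revenue: Revenue := 3 if Price >= 2 else -3 no longer applies, and Revenue = 6.
Profit = -4 if Revenue >= 3 else -1  [with Revenue=6]  = -4

-4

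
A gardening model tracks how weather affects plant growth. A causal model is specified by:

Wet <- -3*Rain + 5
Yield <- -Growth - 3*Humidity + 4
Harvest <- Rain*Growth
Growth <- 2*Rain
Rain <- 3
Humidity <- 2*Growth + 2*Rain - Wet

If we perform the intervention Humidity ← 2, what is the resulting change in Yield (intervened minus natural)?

60

Intervening sets Humidity = 2 and removes its equation (Humidity <- 2*Growth + 2*Rain - Wet).
Growth = 2*Rain  [with Rain=3]  = 6
Yield = -Growth - 3*Humidity + 4  [with Growth=6, Humidity=2]  = -8
Without intervention: Wet = -3*Rain + 5  [with Rain=3]  = -4; Growth = 2*Rain  [with Rain=3]  = 6; Humidity = 2*Growth + 2*Rain - Wet  [with Growth=6, Rain=3, Wet=-4]  = 22; Yield = -Growth - 3*Humidity + 4  [with Growth=6, Humidity=22]  = -68.
Change = -8 − (-68) = 60.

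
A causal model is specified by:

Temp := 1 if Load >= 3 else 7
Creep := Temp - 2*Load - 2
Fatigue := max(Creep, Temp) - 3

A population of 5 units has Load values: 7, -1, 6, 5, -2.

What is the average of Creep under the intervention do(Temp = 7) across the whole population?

-1

Under do(Temp=7), Temp's equation is replaced by Temp=7 for every unit. Per-unit Creep: -9, 7, -7, -5, 9. Mean = -1.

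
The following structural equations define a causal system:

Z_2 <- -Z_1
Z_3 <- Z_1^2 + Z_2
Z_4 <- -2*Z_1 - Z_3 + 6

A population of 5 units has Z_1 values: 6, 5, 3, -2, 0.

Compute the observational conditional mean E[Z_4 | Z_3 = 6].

Observing Z_3=6 restricts to units where Z_3's equation naturally yields 6: Z_1 ∈ {3, -2}. In that subpopulation Z_4 = -6, 4, mean -1.

-1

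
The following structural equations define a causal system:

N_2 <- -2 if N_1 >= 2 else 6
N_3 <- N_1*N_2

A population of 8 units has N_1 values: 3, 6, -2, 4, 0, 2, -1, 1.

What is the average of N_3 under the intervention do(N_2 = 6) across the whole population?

9.75

The intervention sets N_2=6 in all 8 units regardless of N_1. Recomputing N_3 per unit gives 18, 36, -12, 24, 0, 12, -6, 6; average 9.75.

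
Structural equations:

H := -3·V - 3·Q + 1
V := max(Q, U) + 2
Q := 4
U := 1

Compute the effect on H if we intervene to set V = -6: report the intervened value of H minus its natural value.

The intervention breaks the incoming arrows to V: V := max(Q, U) + 2 no longer applies, and V = -6.
H = -3·V - 3·Q + 1  [with V=-6, Q=4]  = 7
Without intervention: V = max(Q, U) + 2  [with Q=4, U=1]  = 6; H = -3·V - 3·Q + 1  [with V=6, Q=4]  = -29.
Change = 7 − (-29) = 36.

36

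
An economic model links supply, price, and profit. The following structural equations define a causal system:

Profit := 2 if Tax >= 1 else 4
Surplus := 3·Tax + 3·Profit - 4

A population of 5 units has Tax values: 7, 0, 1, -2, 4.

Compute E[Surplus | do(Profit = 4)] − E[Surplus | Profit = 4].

9

Every unit gets Profit=4 under the intervention. Surplus values become 29, 8, 11, 2, 20; E[Surplus|do(Profit=4)] = 14.
Conditioning on Profit=4 selects the 2 unit(s) with Tax ∈ {0, -2}. Their Surplus values: 8, 2. Mean = 5.
Difference = 14 − 5 = 9.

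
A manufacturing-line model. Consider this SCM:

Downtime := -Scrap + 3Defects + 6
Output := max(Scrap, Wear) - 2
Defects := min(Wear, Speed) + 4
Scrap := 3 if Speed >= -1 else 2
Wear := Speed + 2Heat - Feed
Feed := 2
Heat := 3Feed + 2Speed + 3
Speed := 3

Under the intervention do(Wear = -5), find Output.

The intervention breaks the incoming arrows to Wear: Wear := Speed + 2Heat - Feed no longer applies, and Wear = -5.
Scrap = 3 if Speed >= -1 else 2  [with Speed=3]  = 3
Output = max(Scrap, Wear) - 2  [with Scrap=3, Wear=-5]  = 1

1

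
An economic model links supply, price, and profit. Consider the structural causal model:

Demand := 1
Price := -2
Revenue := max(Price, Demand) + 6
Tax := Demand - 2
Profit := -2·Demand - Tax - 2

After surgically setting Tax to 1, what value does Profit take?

Intervening sets Tax = 1 and removes its equation (Tax := Demand - 2).
Profit = -2·Demand - Tax - 2  [with Demand=1, Tax=1]  = -5

-5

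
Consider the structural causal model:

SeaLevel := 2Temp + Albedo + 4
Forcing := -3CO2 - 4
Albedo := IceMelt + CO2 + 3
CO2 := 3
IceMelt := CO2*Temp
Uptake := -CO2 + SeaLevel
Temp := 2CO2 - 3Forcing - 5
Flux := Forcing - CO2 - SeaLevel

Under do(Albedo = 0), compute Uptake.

do(Albedo=0) replaces the equation Albedo := IceMelt + CO2 + 3 with the constant Albedo = 0.
Forcing = -3CO2 - 4  [with CO2=3]  = -13
Temp = 2CO2 - 3Forcing - 5  [with CO2=3, Forcing=-13]  = 40
SeaLevel = 2Temp + Albedo + 4  [with Temp=40, Albedo=0]  = 84
Uptake = -CO2 + SeaLevel  [with CO2=3, SeaLevel=84]  = 81

81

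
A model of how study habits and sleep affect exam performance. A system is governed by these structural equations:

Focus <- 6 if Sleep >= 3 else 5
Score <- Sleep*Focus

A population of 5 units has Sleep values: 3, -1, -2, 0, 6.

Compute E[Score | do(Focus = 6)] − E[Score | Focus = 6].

-19.8

Under do(Focus=6), Focus's equation is replaced by Focus=6 for every unit. Per-unit Score: 18, -6, -12, 0, 36. Mean = 7.2.
Conditioning on Focus=6 selects the 2 unit(s) with Sleep ∈ {3, 6}. Their Score values: 18, 36. Mean = 27.
Difference = 7.2 − 27 = -19.8.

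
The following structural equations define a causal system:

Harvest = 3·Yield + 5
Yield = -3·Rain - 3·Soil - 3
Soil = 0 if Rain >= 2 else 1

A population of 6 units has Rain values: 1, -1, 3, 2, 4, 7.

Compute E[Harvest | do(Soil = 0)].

-28

Under do(Soil=0), Soil's equation is replaced by Soil=0 for every unit. Per-unit Harvest: -13, 5, -31, -22, -40, -67. Mean = -28.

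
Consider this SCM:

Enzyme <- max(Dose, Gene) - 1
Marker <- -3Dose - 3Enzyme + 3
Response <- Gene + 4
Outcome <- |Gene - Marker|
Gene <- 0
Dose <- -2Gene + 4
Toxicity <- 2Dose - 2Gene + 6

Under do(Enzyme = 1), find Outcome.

12

The intervention breaks the incoming arrows to Enzyme: Enzyme <- max(Dose, Gene) - 1 no longer applies, and Enzyme = 1.
Dose = -2Gene + 4  [with Gene=0]  = 4
Marker = -3Dose - 3Enzyme + 3  [with Dose=4, Enzyme=1]  = -12
Outcome = |Gene - Marker|  [with Gene=0, Marker=-12]  = 12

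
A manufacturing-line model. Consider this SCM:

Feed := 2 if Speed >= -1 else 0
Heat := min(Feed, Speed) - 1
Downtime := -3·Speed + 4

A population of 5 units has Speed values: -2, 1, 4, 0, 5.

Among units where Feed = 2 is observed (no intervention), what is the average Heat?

0.25

Observing Feed=2 restricts to units where Feed's equation naturally yields 2: Speed ∈ {1, 4, 0, 5}. In that subpopulation Heat = 0, 1, -1, 1, mean 0.25.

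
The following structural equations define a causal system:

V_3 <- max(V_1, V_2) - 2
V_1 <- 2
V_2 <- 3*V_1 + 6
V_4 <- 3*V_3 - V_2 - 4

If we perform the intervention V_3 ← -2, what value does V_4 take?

-22

The intervention breaks the incoming arrows to V_3: V_3 <- max(V_1, V_2) - 2 no longer applies, and V_3 = -2.
V_2 = 3*V_1 + 6  [with V_1=2]  = 12
V_4 = 3*V_3 - V_2 - 4  [with V_3=-2, V_2=12]  = -22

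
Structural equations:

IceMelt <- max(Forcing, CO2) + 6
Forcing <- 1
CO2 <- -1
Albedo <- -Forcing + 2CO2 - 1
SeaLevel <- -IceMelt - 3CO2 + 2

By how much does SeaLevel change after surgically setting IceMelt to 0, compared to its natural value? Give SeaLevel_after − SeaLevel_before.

7

do(IceMelt=0) replaces the equation IceMelt <- max(Forcing, CO2) + 6 with the constant IceMelt = 0.
SeaLevel = -IceMelt - 3CO2 + 2  [with IceMelt=0, CO2=-1]  = 5
Without intervention: IceMelt = max(Forcing, CO2) + 6  [with Forcing=1, CO2=-1]  = 7; SeaLevel = -IceMelt - 3CO2 + 2  [with IceMelt=7, CO2=-1]  = -2.
Change = 5 − (-2) = 7.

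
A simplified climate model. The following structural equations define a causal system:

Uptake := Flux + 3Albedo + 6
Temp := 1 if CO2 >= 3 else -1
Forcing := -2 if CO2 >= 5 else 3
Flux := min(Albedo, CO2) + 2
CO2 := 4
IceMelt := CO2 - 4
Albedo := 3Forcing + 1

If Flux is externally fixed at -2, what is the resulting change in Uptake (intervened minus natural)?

-8

Intervening sets Flux = -2 and removes its equation (Flux := min(Albedo, CO2) + 2).
Forcing = -2 if CO2 >= 5 else 3  [with CO2=4]  = 3
Albedo = 3Forcing + 1  [with Forcing=3]  = 10
Uptake = Flux + 3Albedo + 6  [with Flux=-2, Albedo=10]  = 34
Without intervention: Forcing = -2 if CO2 >= 5 else 3  [with CO2=4]  = 3; Albedo = 3Forcing + 1  [with Forcing=3]  = 10; Flux = min(Albedo, CO2) + 2  [with Albedo=10, CO2=4]  = 6; Uptake = Flux + 3Albedo + 6  [with Flux=6, Albedo=10]  = 42.
Change = 34 − 42 = -8.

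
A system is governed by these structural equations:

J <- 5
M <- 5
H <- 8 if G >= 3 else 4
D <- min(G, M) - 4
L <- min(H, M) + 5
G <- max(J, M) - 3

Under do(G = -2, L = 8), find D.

Setting G = -2, L = 8 by intervention discards those variables' equations.
D = min(G, M) - 4  [with G=-2, M=5]  = -6

-6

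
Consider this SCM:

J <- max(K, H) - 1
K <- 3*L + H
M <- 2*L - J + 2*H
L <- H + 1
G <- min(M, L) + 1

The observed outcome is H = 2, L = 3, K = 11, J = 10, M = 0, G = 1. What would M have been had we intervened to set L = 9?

do(L=9) replaces the equation L <- H + 1 with the constant L = 9.
K = 3*L + H  [with L=9, H=2]  = 29
J = max(K, H) - 1  [with K=29, H=2]  = 28
M = 2*L - J + 2*H  [with L=9, J=28, H=2]  = -6

-6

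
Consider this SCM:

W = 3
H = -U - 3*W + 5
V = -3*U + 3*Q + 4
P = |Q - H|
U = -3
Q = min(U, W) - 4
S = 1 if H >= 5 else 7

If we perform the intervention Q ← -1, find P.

The intervention breaks the incoming arrows to Q: Q = min(U, W) - 4 no longer applies, and Q = -1.
H = -U - 3*W + 5  [with U=-3, W=3]  = -1
P = |Q - H|  [with Q=-1, H=-1]  = 0

0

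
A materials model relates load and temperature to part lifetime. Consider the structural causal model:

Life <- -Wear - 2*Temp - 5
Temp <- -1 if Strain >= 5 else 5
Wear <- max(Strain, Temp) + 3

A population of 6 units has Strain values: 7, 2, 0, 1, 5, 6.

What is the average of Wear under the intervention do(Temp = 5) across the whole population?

The intervention sets Temp=5 in all 6 units regardless of Strain. Recomputing Wear per unit gives 10, 8, 8, 8, 8, 9; average 8.5.

8.5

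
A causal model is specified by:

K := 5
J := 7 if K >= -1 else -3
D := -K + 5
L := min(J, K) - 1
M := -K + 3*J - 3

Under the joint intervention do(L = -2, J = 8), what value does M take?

16

The joint intervention fixes L = -2, J = 8, removing each variable's own equation.
M = -K + 3*J - 3  [with K=5, J=8]  = 16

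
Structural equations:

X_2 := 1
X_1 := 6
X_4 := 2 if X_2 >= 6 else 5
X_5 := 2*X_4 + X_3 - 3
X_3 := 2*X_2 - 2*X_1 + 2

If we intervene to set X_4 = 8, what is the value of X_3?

-8

Under do(X_4=8), the mechanism X_4 := 2 if X_2 >= 6 else 5 is discarded; X_4 is fixed at 8.
Since X_3 is not a descendant of the intervened variable, it is unaffected.
X_3 = 2*X_2 - 2*X_1 + 2  [with X_2=1, X_1=6]  = -8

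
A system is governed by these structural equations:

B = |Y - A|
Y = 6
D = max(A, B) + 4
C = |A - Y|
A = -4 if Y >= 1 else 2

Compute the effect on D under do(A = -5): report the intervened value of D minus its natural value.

1

Under do(A=-5), the mechanism A = -4 if Y >= 1 else 2 is discarded; A is fixed at -5.
B = |Y - A|  [with Y=6, A=-5]  = 11
D = max(A, B) + 4  [with A=-5, B=11]  = 15
Without intervention: A = -4 if Y >= 1 else 2  [with Y=6]  = -4; B = |Y - A|  [with Y=6, A=-4]  = 10; D = max(A, B) + 4  [with A=-4, B=10]  = 14.
Change = 15 − 14 = 1.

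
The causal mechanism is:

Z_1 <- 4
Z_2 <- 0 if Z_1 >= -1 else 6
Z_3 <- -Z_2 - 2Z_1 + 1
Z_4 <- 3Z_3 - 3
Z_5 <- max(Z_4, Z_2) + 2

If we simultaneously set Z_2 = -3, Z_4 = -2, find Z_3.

-4

The joint intervention fixes Z_2 = -3, Z_4 = -2, removing each variable's own equation.
Z_3 = -Z_2 - 2Z_1 + 1  [with Z_2=-3, Z_1=4]  = -4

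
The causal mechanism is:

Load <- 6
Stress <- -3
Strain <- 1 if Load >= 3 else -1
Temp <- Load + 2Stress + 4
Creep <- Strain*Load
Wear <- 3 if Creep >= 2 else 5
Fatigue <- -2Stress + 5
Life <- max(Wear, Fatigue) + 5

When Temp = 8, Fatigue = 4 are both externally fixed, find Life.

Setting Temp = 8, Fatigue = 4 by intervention discards those variables' equations.
Strain = 1 if Load >= 3 else -1  [with Load=6]  = 1
Creep = Strain*Load  [with Strain=1, Load=6]  = 6
Wear = 3 if Creep >= 2 else 5  [with Creep=6]  = 3
Life = max(Wear, Fatigue) + 5  [with Wear=3, Fatigue=4]  = 9

9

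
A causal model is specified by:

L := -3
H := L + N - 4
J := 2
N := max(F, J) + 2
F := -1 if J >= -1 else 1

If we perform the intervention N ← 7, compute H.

0

Intervening sets N = 7 and removes its equation (N := max(F, J) + 2).
H = L + N - 4  [with L=-3, N=7]  = 0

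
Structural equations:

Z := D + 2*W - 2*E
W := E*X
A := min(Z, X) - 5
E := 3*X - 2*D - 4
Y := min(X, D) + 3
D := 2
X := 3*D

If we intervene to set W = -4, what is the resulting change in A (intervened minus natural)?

Under do(W=-4), the mechanism W := E*X is discarded; W is fixed at -4.
X = 3*D  [with D=2]  = 6
E = 3*X - 2*D - 4  [with X=6, D=2]  = 10
Z = D + 2*W - 2*E  [with D=2, W=-4, E=10]  = -26
A = min(Z, X) - 5  [with Z=-26, X=6]  = -31
Without intervention: X = 3*D  [with D=2]  = 6; E = 3*X - 2*D - 4  [with X=6, D=2]  = 10; W = E*X  [with E=10, X=6]  = 60; Z = D + 2*W - 2*E  [with D=2, W=60, E=10]  = 102; A = min(Z, X) - 5  [with Z=102, X=6]  = 1.
Change = -31 − 1 = -32.

-32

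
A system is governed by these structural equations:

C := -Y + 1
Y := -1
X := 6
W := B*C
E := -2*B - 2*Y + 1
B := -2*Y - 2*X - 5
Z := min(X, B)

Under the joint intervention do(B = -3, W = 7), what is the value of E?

Under do(B = -3, W = 7), each intervened variable's structural equation is replaced by its fixed value.
E = -2*B - 2*Y + 1  [with B=-3, Y=-1]  = 9

9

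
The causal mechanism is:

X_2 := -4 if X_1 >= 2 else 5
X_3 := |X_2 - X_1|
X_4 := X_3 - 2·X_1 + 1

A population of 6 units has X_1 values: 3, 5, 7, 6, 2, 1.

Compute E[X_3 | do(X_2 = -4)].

Every unit gets X_2=-4 under the intervention. X_3 values become 7, 9, 11, 10, 6, 5; E[X_3|do(X_2=-4)] = 8.

8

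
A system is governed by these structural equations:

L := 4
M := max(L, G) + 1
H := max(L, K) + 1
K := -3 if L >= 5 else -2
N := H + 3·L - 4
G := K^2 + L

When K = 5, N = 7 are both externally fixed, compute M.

30

Setting K = 5, N = 7 by intervention discards those variables' equations.
G = K^2 + L  [with K=5, L=4]  = 29
M = max(L, G) + 1  [with L=4, G=29]  = 30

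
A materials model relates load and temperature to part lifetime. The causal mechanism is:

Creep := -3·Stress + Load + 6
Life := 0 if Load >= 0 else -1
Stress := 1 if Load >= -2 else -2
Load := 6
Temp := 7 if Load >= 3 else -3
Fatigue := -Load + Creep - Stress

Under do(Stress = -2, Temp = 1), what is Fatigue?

Under do(Stress = -2, Temp = 1), each intervened variable's structural equation is replaced by its fixed value.
Creep = -3·Stress + Load + 6  [with Stress=-2, Load=6]  = 18
Fatigue = -Load + Creep - Stress  [with Load=6, Creep=18, Stress=-2]  = 14

14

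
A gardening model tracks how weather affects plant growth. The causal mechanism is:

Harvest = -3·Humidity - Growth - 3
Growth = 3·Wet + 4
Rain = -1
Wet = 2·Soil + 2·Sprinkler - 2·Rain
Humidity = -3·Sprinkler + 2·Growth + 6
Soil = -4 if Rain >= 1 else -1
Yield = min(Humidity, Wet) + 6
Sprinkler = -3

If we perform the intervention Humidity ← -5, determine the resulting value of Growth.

do(Humidity=-5) replaces the equation Humidity = -3·Sprinkler + 2·Growth + 6 with the constant Humidity = -5.
Since Growth is not a descendant of the intervened variable, it is unaffected.
Soil = -4 if Rain >= 1 else -1  [with Rain=-1]  = -1
Wet = 2·Soil + 2·Sprinkler - 2·Rain  [with Soil=-1, Sprinkler=-3, Rain=-1]  = -6
Growth = 3·Wet + 4  [with Wet=-6]  = -14

-14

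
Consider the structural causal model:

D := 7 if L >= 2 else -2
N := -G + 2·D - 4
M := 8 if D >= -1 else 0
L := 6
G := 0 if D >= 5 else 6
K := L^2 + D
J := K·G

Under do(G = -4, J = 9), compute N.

Under do(G = -4, J = 9), each intervened variable's structural equation is replaced by its fixed value.
D = 7 if L >= 2 else -2  [with L=6]  = 7
N = -G + 2·D - 4  [with G=-4, D=7]  = 14

14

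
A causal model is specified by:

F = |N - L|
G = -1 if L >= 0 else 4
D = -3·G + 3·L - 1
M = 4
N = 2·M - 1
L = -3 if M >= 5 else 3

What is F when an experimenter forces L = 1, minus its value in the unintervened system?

Under do(L=1), the mechanism L = -3 if M >= 5 else 3 is discarded; L is fixed at 1.
N = 2·M - 1  [with M=4]  = 7
F = |N - L|  [with N=7, L=1]  = 6
Without intervention: L = -3 if M >= 5 else 3  [with M=4]  = 3; N = 2·M - 1  [with M=4]  = 7; F = |N - L|  [with N=7, L=3]  = 4.
Change = 6 − 4 = 2.

2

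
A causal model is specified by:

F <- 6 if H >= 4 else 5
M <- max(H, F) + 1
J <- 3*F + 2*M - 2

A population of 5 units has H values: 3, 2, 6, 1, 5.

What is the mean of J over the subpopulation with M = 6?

25

E[J|M=6] averages over only the 3 units with M=6 (H = 3, 2, 1): J = 25, 25, 25, mean 25.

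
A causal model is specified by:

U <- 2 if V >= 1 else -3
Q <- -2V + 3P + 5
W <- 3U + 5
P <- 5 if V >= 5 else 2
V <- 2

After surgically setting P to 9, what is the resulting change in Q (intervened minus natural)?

Intervening sets P = 9 and removes its equation (P <- 5 if V >= 5 else 2).
Q = -2V + 3P + 5  [with V=2, P=9]  = 28
Without intervention: P = 5 if V >= 5 else 2  [with V=2]  = 2; Q = -2V + 3P + 5  [with V=2, P=2]  = 7.
Change = 28 − 7 = 21.

21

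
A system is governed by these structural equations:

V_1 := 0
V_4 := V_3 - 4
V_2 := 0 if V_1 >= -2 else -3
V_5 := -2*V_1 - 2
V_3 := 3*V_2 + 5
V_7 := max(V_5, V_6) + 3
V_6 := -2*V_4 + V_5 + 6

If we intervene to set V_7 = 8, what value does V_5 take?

-2

The intervention breaks the incoming arrows to V_7: V_7 := max(V_5, V_6) + 3 no longer applies, and V_7 = 8.
V_5 is not downstream of the intervention, so its value is determined by the original equations.
V_5 = -2*V_1 - 2  [with V_1=0]  = -2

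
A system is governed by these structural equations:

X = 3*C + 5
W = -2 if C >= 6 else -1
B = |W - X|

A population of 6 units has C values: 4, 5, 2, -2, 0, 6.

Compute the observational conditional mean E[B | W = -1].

Observing W=-1 restricts to units where W's equation naturally yields -1: C ∈ {4, 5, 2, -2, 0}. In that subpopulation B = 18, 21, 12, 0, 6, mean 11.4.

11.4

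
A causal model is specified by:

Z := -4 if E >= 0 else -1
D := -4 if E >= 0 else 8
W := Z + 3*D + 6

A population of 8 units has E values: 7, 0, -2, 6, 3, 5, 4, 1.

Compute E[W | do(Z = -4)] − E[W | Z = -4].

4.5

Under do(Z=-4), Z's equation is replaced by Z=-4 for every unit. Per-unit W: -10, -10, 26, -10, -10, -10, -10, -10. Mean = -5.5.
Observing Z=-4 restricts to units where Z's equation naturally yields -4: E ∈ {7, 0, 6, 3, 5, 4, 1}. In that subpopulation W = -10, -10, -10, -10, -10, -10, -10, mean -10.
Difference = -5.5 − (-10) = 4.5.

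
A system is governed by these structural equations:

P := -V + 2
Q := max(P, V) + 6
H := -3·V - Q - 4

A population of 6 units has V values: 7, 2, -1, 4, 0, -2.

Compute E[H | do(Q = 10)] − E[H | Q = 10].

Every unit gets Q=10 under the intervention. H values become -35, -20, -11, -26, -14, -8; E[H|do(Q=10)] = -19.
Observing Q=10 restricts to units where Q's equation naturally yields 10: V ∈ {4, -2}. In that subpopulation H = -26, -8, mean -17.
Difference = -19 − (-17) = -2.

-2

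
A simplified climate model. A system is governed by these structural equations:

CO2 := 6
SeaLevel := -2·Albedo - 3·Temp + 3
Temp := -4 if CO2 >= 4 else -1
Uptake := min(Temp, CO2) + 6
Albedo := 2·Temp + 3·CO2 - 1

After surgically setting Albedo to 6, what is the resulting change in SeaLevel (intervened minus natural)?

The intervention breaks the incoming arrows to Albedo: Albedo := 2·Temp + 3·CO2 - 1 no longer applies, and Albedo = 6.
Temp = -4 if CO2 >= 4 else -1  [with CO2=6]  = -4
SeaLevel = -2·Albedo - 3·Temp + 3  [with Albedo=6, Temp=-4]  = 3
Without intervention: Temp = -4 if CO2 >= 4 else -1  [with CO2=6]  = -4; Albedo = 2·Temp + 3·CO2 - 1  [with Temp=-4, CO2=6]  = 9; SeaLevel = -2·Albedo - 3·Temp + 3  [with Albedo=9, Temp=-4]  = -3.
Change = 3 − (-3) = 6.

6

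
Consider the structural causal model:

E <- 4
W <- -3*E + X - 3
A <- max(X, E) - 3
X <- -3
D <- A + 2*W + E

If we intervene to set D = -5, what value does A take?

The intervention breaks the incoming arrows to D: D <- A + 2*W + E no longer applies, and D = -5.
Since A is not a descendant of the intervened variable, it is unaffected.
A = max(X, E) - 3  [with X=-3, E=4]  = 1

1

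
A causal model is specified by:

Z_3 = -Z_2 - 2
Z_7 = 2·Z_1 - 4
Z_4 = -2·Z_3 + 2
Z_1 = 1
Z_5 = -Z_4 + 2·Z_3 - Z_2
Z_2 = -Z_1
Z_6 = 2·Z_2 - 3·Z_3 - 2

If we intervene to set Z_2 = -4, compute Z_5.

10

do(Z_2=-4) replaces the equation Z_2 = -Z_1 with the constant Z_2 = -4.
Z_3 = -Z_2 - 2  [with Z_2=-4]  = 2
Z_4 = -2·Z_3 + 2  [with Z_3=2]  = -2
Z_5 = -Z_4 + 2·Z_3 - Z_2  [with Z_4=-2, Z_3=2, Z_2=-4]  = 10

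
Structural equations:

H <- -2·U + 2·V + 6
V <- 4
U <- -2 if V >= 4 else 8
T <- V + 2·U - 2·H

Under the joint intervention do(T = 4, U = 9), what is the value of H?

-4

Setting T = 4, U = 9 by intervention discards those variables' equations.
H = -2·U + 2·V + 6  [with U=9, V=4]  = -4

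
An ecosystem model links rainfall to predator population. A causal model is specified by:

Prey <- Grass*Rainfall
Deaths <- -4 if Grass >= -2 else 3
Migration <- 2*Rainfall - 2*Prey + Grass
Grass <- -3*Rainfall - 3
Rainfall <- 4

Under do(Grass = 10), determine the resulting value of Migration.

-62

do(Grass=10) replaces the equation Grass <- -3*Rainfall - 3 with the constant Grass = 10.
Prey = Grass*Rainfall  [with Grass=10, Rainfall=4]  = 40
Migration = 2*Rainfall - 2*Prey + Grass  [with Rainfall=4, Prey=40, Grass=10]  = -62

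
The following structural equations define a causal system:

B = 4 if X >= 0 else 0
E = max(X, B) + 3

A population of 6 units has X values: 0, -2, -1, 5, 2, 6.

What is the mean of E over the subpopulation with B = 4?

7.75

E[E|B=4] averages over only the 4 units with B=4 (X = 0, 5, 2, 6): E = 7, 8, 7, 9, mean 7.75.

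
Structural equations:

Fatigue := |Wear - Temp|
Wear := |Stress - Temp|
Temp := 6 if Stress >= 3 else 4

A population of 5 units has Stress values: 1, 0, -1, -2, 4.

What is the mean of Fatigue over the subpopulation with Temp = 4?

1

Observing Temp=4 restricts to units where Temp's equation naturally yields 4: Stress ∈ {1, 0, -1, -2}. In that subpopulation Fatigue = 1, 0, 1, 2, mean 1.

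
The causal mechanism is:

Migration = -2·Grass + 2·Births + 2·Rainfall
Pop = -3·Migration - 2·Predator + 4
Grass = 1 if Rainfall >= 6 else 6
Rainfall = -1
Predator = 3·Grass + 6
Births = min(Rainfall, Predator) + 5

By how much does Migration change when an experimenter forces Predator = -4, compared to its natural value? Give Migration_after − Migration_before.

do(Predator=-4) replaces the equation Predator = 3·Grass + 6 with the constant Predator = -4.
Grass = 1 if Rainfall >= 6 else 6  [with Rainfall=-1]  = 6
Births = min(Rainfall, Predator) + 5  [with Rainfall=-1, Predator=-4]  = 1
Migration = -2·Grass + 2·Births + 2·Rainfall  [with Grass=6, Births=1, Rainfall=-1]  = -12
Without intervention: Grass = 1 if Rainfall >= 6 else 6  [with Rainfall=-1]  = 6; Predator = 3·Grass + 6  [with Grass=6]  = 24; Births = min(Rainfall, Predator) + 5  [with Rainfall=-1, Predator=24]  = 4; Migration = -2·Grass + 2·Births + 2·Rainfall  [with Grass=6, Births=4, Rainfall=-1]  = -6.
Change = -12 − (-6) = -6.

-6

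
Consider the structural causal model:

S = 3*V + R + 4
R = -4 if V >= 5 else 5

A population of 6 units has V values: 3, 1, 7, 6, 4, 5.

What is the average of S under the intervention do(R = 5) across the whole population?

22

The intervention sets R=5 in all 6 units regardless of V. Recomputing S per unit gives 18, 12, 30, 27, 21, 24; average 22.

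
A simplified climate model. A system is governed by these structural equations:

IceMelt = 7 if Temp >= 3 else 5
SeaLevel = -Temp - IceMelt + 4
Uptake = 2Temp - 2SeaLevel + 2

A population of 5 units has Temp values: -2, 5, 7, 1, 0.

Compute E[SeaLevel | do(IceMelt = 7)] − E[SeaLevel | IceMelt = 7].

3.8

do(IceMelt=7) breaks IceMelt's dependence on Temp. With IceMelt=7 fixed, SeaLevel across the units is -1, -8, -10, -4, -3, mean -5.2.
E[SeaLevel|IceMelt=7] averages over only the 2 units with IceMelt=7 (Temp = 5, 7): SeaLevel = -8, -10, mean -9.
Difference = -5.2 − (-9) = 3.8.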